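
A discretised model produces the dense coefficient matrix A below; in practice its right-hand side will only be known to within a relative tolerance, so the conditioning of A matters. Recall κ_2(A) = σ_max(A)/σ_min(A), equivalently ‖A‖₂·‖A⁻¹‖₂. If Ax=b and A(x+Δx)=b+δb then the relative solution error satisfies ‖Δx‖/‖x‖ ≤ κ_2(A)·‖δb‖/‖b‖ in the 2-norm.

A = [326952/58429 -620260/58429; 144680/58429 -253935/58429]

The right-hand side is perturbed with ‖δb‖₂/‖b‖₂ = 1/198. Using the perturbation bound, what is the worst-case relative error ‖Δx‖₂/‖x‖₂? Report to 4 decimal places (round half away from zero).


M = AᵀA = [127829912704/3413948041 -239534563320/3413948041; -239534563320/3413948041 449205451825/3413948041]. tr(M)=1996662161/11812969, det(M)=45697600/11812969
eigenvalues of AᵀA: λ = (tr ± √(tr²−4·det))/2 = 169, 270400/11812969
σ_max=√169=13, σ_min=√(270400/11812969)=(520/3437) → κ = 85.9250
bound on ‖Δx‖/‖x‖: κ·ε = 85.9250·1/198 = 0.4340

0.4340


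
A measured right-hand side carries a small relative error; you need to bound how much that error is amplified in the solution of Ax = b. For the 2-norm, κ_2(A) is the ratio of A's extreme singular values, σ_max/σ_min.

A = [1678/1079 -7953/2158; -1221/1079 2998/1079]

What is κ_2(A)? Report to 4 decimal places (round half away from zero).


M = AᵀA = [4306525/1164241 -10333125/1164241; -10333125/1164241 99202225/4656964]. tr(M)=688925/27556, det(M)=625/27556
char-poly roots: 25 and 25/27556
κ_2(A) = √(λ_max/λ_min) = √(25 / (25/27556)) = 166.0000

166.0000


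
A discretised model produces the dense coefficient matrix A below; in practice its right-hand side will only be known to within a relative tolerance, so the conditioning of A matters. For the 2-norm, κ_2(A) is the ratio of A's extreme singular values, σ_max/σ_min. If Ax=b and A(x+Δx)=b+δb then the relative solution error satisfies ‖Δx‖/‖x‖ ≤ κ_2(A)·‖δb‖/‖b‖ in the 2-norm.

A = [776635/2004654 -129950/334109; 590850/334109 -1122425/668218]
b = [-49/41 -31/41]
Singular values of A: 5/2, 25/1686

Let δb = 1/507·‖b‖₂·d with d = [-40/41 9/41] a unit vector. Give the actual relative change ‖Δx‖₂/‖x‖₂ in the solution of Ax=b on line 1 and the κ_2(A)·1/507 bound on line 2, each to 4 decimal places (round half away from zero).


0.0028
0.3325

largest singular value 5/2, smallest 25/1686
κ = σ_max/σ_min = (5/2)/(25/1686) = 168.6000
perturbation bound = 168.6000·1/507 = 0.3325
solve Ax = b  →  x = [46.2207 49.1117]
‖b‖₂ = 1.4142 and ‖x‖₂ = 67.4412
re-solving with b+δb shifts x by Δx of norm 0.1881
dividing the unrounded norms, ‖Δx‖/‖x‖ = 0.0028
so the bound overstates the realised error by a factor of ≈ 119.2203 (computed from the unrounded values)


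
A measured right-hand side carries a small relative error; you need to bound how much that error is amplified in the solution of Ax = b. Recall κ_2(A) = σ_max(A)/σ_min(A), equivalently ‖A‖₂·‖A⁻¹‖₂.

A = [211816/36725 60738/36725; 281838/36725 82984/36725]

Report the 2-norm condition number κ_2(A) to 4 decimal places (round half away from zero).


M = AᵀA = [4971947044/53949025 1450132992/53949025; 1450132992/53949025 423017956/53949025]. tr(M)=215798600/2157961, det(M)=250000/2157961
char-poly roots: 100 and 2500/2157961
κ_2(A) = √(λ_max/λ_min) = √(100 / (2500/2157961)) = 293.8000

293.8000


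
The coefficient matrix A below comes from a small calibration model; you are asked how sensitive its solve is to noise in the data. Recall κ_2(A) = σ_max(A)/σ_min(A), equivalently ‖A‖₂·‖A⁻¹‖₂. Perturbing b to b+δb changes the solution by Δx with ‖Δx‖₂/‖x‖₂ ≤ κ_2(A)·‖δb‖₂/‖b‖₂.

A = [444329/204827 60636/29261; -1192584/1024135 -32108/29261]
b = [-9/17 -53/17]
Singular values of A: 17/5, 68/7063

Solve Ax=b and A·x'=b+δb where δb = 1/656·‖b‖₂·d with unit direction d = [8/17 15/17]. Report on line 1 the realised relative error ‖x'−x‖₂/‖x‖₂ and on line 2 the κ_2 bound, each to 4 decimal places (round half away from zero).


0.0016
0.5383

from the listed singular values, σ₁ = 17/5, σ_n = 68/7063
κ_2(A) = (17/5) / (68/7063) = 353.1500
κ_2(A)·‖δb‖/‖b‖ = 0.5383
solve Ax = b  →  x = [215.1116 -225.4407]
‖b‖₂ = 3.1623 and ‖x‖₂ = 311.6031
re-solving with b+δb shifts x by Δx of norm 0.5007
relative error = 0.0016
so the bound overstates the realised error by a factor of ≈ 335.0277 (computed from the unrounded values)


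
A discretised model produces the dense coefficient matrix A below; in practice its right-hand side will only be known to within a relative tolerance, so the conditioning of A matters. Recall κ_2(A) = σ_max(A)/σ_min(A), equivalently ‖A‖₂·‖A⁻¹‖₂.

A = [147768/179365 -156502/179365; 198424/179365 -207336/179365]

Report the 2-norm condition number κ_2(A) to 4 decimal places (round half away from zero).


AᵀA = [2448298624/1286872129 -2570657040/1286872129; -2570657040/1286872129 2699243716/1286872129]; tr = 6120740/1530169, det = 256/1530169
eigenvalues of AᵀA: λ = (tr ± √(tr²−4·det))/2 = 4, 64/1530169
so κ_2 = √(4 / (64/1530169)) = 309.2500

309.2500


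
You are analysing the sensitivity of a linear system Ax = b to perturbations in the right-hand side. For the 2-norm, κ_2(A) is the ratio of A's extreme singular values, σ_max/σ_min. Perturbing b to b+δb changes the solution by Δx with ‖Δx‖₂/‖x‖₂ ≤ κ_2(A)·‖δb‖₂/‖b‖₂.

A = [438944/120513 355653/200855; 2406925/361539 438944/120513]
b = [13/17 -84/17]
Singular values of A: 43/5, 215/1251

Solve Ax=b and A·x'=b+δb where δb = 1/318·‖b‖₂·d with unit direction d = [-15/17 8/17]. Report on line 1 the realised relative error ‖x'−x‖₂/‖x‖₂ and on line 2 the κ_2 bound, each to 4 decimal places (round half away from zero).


0.0052
0.1574

from the listed singular values, σ₁ = 43/5, σ_n = 215/1251
condition number: (43/5) ÷ (215/1251) = 50.0400
κ_2(A)·‖δb‖/‖b‖ = 0.1574
solve Ax = b  →  x = [7.8041 -15.6211]
‖b‖₂ = 5.0000 and ‖x‖₂ = 17.4620
Δx = A⁻¹·δb where δb = 1/318·5.0000·d; ‖Δx‖ = 0.0915
dividing the unrounded norms, ‖Δx‖/‖x‖ = 0.0052
tightness: 0.0052 against a bound of 0.1574 (unrounded ratio ≈ 0.0333)


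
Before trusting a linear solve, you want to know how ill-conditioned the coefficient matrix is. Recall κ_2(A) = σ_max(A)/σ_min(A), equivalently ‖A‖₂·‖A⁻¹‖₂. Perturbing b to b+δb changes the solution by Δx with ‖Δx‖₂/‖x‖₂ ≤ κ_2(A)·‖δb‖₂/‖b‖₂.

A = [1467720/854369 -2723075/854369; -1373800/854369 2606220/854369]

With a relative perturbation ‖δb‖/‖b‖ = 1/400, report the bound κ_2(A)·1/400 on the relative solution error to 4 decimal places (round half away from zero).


AᵀA = [4805622400/867950521 -9009675000/867950521; -9009675000/867950521 16893603025/867950521]; tr = 75083825/3003289, det = 40000/3003289
λ_max, λ_min = (75083825/3003289 ± √5637100250390625/9019744817521)/2 = 25, 1600/3003289
σ_max=√25=5, σ_min=√(1600/3003289)=(40/1733) → κ = 216.6250
κ_2(A)·‖δb‖/‖b‖ = 0.5416

0.5416


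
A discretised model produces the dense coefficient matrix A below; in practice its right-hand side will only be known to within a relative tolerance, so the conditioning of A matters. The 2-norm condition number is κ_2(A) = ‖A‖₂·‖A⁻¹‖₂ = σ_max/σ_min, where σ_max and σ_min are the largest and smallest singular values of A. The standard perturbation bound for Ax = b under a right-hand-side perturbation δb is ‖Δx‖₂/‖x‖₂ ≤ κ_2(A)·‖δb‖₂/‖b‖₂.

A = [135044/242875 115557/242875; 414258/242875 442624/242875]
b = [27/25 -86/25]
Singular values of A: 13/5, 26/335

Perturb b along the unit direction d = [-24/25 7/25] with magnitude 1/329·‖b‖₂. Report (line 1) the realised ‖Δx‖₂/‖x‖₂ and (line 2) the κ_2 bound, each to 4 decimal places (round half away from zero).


0.0055
0.1018

σ_max = 13/5, σ_min = 26/335
condition number: (13/5) ÷ (26/335) = 33.5000
κ_2(A)·‖δb‖/‖b‖ = 0.1018
solve Ax = b  →  x = [17.8647 -18.6074]
2-norm of b is 3.6056; of x, 25.7951
Δx = A⁻¹·δb where δb = 1/329·3.6056·d; ‖Δx‖ = 0.1412
realised ‖Δx‖/‖x‖ = 0.0055
realised/bound (from unrounded values) ≈ 0.0538


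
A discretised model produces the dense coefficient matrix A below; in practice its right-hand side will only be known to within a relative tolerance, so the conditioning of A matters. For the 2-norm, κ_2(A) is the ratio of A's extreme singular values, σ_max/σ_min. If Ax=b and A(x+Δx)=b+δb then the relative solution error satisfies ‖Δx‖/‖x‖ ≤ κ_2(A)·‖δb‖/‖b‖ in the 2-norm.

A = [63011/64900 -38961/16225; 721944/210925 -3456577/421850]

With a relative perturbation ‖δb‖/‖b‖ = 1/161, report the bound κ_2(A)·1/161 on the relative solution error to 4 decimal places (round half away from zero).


M = AᵀA = [14416392769/1138927504 -8649280395/284731876; -8649280395/284731876 20758504309/284731876]. tr(M)=576629645/6739216, det(M)=1874161/26956864
char-poly roots: 1369/16 and 1369/1684804
σ_max=√(1369/16)=(37/4), σ_min=√(1369/1684804)=(37/1298) → κ = 324.5000
worst-case relative error ≤ 324.5000 × 1/161 = 2.0155

2.0155


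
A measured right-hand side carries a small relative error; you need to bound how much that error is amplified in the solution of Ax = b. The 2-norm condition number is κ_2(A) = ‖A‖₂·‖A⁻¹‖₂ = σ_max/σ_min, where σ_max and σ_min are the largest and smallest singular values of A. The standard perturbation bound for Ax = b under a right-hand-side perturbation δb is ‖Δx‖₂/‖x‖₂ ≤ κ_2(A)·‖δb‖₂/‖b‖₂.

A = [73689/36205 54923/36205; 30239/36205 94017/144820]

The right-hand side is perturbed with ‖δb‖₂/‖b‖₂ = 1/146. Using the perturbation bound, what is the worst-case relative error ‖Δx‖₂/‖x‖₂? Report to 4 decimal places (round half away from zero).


0.9538

M = AᵀA = [37541218/7756225 112614579/31024900; 112614579/31024900 337892137/124099600]. tr(M)=37542065/4963984, det(M)=14641/4963984
eigenvalues of AᵀA: λ = (tr ± √(tr²−4·det))/2 = 121/16, 121/310249
so κ_2 = √((121/16) / (121/310249)) = 139.2500
worst-case relative error ≤ 139.2500 × 1/146 = 0.9538


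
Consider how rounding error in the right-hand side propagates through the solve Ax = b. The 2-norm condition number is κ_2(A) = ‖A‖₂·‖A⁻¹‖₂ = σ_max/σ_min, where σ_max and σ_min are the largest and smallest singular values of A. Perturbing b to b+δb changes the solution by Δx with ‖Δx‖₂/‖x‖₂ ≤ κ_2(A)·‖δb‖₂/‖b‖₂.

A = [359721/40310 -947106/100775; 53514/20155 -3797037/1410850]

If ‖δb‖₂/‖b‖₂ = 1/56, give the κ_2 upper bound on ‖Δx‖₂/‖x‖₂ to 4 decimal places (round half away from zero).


3.4750

AᵀA = [5634167625/64995844 -10352208240/113742727; -10352208240/113742727 304370249481/3184796356]; tr = 345091833/1893458, det = 13286025/15147664
char-poly roots: 729/4 and 18225/3786916
κ_2(A) = √(λ_max/λ_min) = √((729/4) / (18225/3786916)) = 194.6000
bound on ‖Δx‖/‖x‖: κ·ε = 194.6000·1/56 = 3.4750


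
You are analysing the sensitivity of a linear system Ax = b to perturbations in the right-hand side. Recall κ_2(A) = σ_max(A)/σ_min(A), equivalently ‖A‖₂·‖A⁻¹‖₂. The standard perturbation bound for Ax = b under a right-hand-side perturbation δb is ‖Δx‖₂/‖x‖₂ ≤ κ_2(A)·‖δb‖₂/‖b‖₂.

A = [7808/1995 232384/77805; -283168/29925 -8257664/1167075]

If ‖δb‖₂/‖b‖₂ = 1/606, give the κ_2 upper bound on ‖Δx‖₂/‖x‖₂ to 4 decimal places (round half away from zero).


0.4741

AᵀA = [93901210624/895505625 211273723904/2686516875; 211273723904/2686516875 475381878784/8059550625]; tr = 52819710976/322382025, det = 4194304/12895281
char-poly roots: 4096/25 and 25600/12895281
κ_2(A) = √(λ_max/λ_min) = √((4096/25) / (25600/12895281)) = 287.2800
κ_2(A)·‖δb‖/‖b‖ = 0.4741


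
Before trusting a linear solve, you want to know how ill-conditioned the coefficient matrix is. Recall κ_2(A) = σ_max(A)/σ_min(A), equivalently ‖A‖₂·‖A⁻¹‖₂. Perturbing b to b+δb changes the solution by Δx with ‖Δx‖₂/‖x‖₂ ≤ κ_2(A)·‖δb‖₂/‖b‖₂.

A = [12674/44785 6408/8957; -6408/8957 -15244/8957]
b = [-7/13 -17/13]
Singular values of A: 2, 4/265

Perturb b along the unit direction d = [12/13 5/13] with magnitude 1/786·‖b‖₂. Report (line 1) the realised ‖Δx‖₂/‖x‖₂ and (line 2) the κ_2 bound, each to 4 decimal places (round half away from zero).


from the listed singular values, σ₁ = 2, σ_n = 4/265
κ_2(A) = 2 / (4/265) = 132.5000
perturbation bound = 132.5000·1/786 = 0.1686
solve Ax = b  →  x = [61.3462 -25.0192]
2-norm of b is 1.4142; of x, 66.2519
Δx = A⁻¹·δb where δb = 1/786·1.4142·d; ‖Δx‖ = 0.1192
dividing the unrounded norms, ‖Δx‖/‖x‖ = 0.0018
tightness: 0.0018 against a bound of 0.1686 (unrounded ratio ≈ 0.0107)

0.0018
0.1686


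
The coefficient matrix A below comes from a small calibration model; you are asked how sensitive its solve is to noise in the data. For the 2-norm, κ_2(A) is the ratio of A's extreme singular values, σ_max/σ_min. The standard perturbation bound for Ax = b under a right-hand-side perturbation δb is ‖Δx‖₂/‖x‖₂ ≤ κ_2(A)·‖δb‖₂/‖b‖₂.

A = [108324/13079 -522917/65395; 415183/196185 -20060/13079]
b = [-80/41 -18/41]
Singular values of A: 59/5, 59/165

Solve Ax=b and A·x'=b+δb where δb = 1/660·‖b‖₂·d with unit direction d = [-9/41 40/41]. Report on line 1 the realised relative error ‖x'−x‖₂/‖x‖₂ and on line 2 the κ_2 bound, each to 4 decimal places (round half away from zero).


largest singular value 59/5, smallest 59/165
κ_2(A) = (59/5) / (59/165) = 33.0000
bound on ‖Δx‖/‖x‖: κ·ε = 33.0000·1/660 = 0.0500
solve Ax = b  →  x = [-0.1227 0.1169]
‖b‖ = 2.0000, ‖x‖ = 0.1695
re-solving with b+δb shifts x by Δx of norm 0.0085
relative error = 0.0500
realised/bound = 1 exactly: the bound is attained for this b and d

0.0500
0.0500


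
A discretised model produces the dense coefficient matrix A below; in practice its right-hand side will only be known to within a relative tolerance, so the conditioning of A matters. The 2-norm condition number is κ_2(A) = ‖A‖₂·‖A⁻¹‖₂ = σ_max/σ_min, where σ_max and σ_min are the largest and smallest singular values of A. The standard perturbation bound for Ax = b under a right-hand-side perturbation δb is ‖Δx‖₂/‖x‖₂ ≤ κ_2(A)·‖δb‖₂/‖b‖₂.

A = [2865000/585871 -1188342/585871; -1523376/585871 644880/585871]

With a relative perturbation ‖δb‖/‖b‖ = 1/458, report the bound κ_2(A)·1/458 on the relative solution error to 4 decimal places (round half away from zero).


0.7235

AᵀA = [36432177984/1187698369 -15179911920/1187698369; -15179911920/1187698369 6325352676/1187698369]; tr = 253003140/7027801, det = 82944/7027801
solving λ² − 253003140/7027801·λ + 82944/7027801 = 0 gives λ = 36, 2304/7027801
so κ_2 = √(36 / (2304/7027801)) = 331.3750
κ_2(A)·‖δb‖/‖b‖ = 0.7235


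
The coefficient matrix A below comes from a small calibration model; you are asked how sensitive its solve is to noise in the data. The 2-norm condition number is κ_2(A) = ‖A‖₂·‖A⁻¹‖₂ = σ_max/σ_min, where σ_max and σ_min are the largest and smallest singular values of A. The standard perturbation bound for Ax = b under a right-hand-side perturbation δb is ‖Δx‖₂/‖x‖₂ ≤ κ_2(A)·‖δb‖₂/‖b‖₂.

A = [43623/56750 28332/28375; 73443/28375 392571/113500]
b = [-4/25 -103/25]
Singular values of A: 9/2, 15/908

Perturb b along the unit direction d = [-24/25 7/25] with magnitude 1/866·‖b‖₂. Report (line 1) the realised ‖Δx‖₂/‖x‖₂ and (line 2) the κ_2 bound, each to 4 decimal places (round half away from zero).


0.0048
0.3145

largest singular value 9/2, smallest 15/908
κ_2(A) = (9/2) / (15/908) = 272.4000
bound on ‖Δx‖/‖x‖: κ·ε = 272.4000·1/866 = 0.3145
solve Ax = b  →  x = [47.8933 -37.0311]
‖b‖ = 4.1231, ‖x‖ = 60.5399
with δb = [-0.0046 0.0013], A·Δx = δb → ‖Δx‖ = 0.2882
dividing the unrounded norms, ‖Δx‖/‖x‖ = 0.0048
tightness: 0.0048 against a bound of 0.3145 (unrounded ratio ≈ 0.0151)


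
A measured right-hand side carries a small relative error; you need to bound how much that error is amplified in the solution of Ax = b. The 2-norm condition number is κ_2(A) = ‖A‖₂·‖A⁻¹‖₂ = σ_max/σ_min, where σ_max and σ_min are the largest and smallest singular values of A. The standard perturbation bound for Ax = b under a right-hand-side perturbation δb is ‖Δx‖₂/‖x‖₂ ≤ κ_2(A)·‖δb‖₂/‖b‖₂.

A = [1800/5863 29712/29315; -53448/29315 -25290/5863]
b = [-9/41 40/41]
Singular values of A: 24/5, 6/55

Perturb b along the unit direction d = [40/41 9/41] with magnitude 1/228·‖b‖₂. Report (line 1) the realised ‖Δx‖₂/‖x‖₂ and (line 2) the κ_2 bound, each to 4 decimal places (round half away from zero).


0.1930
0.1930

largest singular value 24/5, smallest 6/55
κ = σ_max/σ_min = (24/5)/(6/55) = 44.0000
perturbation bound = 44.0000·1/228 = 0.1930
solve Ax = b  →  x = [-0.0801 -0.1923]
‖b‖₂ = 1.0000 and ‖x‖₂ = 0.2083
Δx = A⁻¹·δb where δb = 1/228·1.0000·d; ‖Δx‖ = 0.0402
dividing the unrounded norms, ‖Δx‖/‖x‖ = 0.1930
realised/bound = 1 exactly: the bound is attained for this b and d


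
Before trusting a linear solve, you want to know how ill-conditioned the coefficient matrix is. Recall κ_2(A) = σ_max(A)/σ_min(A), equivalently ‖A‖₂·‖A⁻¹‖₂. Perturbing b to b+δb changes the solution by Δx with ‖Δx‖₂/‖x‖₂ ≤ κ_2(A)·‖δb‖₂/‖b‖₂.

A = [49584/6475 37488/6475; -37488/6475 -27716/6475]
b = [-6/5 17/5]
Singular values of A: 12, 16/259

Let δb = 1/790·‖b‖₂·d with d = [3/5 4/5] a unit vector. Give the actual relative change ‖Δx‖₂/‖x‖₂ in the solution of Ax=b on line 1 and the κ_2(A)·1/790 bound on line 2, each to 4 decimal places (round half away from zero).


0.0023
0.2459

from the listed singular values, σ₁ = 12, σ_n = 16/259
condition number: 12 ÷ (16/259) = 194.2500
perturbation bound = 194.2500·1/790 = 0.2459
solve Ax = b  →  x = [-19.6250 25.7500]
‖b‖ = 3.6056, ‖x‖ = 32.3760
Δx = A⁻¹·δb where δb = 1/790·3.6056·d; ‖Δx‖ = 0.0739
relative error = 0.0023
so the bound overstates the realised error by a factor of ≈ 107.7537 (computed from the unrounded values)


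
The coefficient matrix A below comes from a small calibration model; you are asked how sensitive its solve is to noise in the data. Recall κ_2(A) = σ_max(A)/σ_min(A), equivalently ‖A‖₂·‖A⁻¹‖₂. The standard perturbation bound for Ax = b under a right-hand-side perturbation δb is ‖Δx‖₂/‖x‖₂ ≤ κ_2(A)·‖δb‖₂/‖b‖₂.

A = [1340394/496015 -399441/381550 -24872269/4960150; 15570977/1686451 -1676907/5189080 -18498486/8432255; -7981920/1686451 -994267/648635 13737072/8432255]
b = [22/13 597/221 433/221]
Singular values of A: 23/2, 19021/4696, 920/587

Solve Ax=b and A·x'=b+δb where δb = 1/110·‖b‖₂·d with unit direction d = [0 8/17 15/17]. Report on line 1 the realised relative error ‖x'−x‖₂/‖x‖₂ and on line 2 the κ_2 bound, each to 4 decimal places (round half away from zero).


from the listed singular values, σ₁ = 23/2, σ_n = 920/587
κ = σ_max/σ_min = (23/2)/(920/587) = 7.3375
perturbation bound = 7.3375·1/110 = 0.0667
solve Ax = b  →  x = [0.2755 -1.9067 0.2091]
‖b‖ = 3.7417, ‖x‖ = 1.9378
with δb = [0.0000 0.0160 0.0300], A·Δx = δb → ‖Δx‖ = 0.0217
realised ‖Δx‖/‖x‖ = 0.0112
so the bound overstates the realised error by a factor of ≈ 5.9559 (computed from the unrounded values)

0.0112
0.0667


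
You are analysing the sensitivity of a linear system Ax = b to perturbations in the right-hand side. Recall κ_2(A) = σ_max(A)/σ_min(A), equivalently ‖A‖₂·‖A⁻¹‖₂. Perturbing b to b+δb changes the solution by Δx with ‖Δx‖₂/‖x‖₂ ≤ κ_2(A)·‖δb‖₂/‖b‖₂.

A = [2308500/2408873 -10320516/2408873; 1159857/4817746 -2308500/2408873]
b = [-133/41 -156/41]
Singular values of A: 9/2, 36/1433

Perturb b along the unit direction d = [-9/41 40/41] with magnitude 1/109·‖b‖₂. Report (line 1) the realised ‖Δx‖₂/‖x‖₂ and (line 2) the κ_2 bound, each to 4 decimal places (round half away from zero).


0.0153
1.6433

from the listed singular values, σ₁ = 9/2, σ_n = 36/1433
κ = σ_max/σ_min = (9/2)/(36/1433) = 179.1250
worst-case relative error ≤ 179.1250 × 1/109 = 1.6433
solve Ax = b  →  x = [-116.6992 -25.3462]
2-norm of b is 5.0000; of x, 119.4200
δb = ε·‖b‖·d = [-0.0101 0.0448]; solving A·Δx = δb gives ‖Δx‖ = 1.8259
dividing the unrounded norms, ‖Δx‖/‖x‖ = 0.0153
realised/bound (from unrounded values) ≈ 0.0093


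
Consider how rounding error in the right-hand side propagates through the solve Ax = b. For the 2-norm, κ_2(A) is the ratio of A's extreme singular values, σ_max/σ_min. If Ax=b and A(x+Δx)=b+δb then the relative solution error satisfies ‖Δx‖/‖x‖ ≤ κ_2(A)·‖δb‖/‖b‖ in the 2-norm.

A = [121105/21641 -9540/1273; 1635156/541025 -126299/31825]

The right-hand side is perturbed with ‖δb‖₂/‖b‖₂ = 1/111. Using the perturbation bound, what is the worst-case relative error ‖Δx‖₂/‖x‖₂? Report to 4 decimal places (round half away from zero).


2.2937

AᵀA = [40969717249/1012830625 -54623948832/1012830625; -54623948832/1012830625 72833687401/1012830625]; tr = 4552136186/40513225, det = 7890481/40513225
eigenvalues of AᵀA: λ = (tr ± √(tr²−4·det))/2 = 2809/25, 2809/1620529
κ_2(A) = √(λ_max/λ_min) = √((2809/25) / (2809/1620529)) = 254.6000
κ_2(A)·‖δb‖/‖b‖ = 2.2937


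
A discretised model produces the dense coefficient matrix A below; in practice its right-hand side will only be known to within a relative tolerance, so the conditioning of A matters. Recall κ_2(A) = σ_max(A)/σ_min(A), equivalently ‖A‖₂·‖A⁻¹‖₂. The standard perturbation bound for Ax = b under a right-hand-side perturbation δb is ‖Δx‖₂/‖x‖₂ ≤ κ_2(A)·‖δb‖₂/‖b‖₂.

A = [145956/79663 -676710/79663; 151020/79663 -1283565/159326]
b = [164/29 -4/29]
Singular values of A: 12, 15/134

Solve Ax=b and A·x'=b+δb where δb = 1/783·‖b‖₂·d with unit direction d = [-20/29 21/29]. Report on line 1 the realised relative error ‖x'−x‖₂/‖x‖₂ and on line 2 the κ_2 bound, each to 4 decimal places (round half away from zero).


largest singular value 12, smallest 15/134
κ = σ_max/σ_min = 12/(15/134) = 107.2000
perturbation bound = 107.2000·1/783 = 0.1369
solve Ax = b  →  x = [-34.7886 -8.1691]
‖b‖₂ = 5.6569 and ‖x‖₂ = 35.7349
re-solving with b+δb shifts x by Δx of norm 0.0645
relative error = 0.0018
tightness: 0.0018 against a bound of 0.1369 (unrounded ratio ≈ 0.0132)

0.0018
0.1369


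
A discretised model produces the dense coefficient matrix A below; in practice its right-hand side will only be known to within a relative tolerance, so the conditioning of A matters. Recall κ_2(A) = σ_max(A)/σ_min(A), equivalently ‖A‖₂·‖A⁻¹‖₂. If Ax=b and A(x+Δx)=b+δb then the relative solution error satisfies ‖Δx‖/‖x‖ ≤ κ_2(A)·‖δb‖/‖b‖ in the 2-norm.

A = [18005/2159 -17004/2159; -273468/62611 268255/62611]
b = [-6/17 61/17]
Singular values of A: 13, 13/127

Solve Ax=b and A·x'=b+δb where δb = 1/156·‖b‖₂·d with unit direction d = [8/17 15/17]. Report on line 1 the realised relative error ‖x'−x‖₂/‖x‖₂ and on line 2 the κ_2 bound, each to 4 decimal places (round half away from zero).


0.0077
0.8141

σ_max = 13, σ_min = 13/127
condition number: 13 ÷ (13/127) = 127.0000
bound on ‖Δx‖/‖x‖: κ·ε = 127.0000·1/156 = 0.8141
solve Ax = b  →  x = [20.1008 21.3289]
2-norm of b is 3.6056; of x, 29.3081
with δb = [0.0109 0.0204], A·Δx = δb → ‖Δx‖ = 0.2258
relative error = 0.0077
so the bound overstates the realised error by a factor of ≈ 105.6718 (computed from the unrounded values)


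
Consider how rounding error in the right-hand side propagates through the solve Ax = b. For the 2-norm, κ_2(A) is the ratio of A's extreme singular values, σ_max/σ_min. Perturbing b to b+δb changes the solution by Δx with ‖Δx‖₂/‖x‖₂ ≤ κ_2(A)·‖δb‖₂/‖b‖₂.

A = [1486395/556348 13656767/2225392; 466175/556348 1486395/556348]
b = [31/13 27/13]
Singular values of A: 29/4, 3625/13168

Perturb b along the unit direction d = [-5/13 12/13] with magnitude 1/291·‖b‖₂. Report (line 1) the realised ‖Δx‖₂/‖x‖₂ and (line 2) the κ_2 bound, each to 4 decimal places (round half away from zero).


0.0108
0.0905

largest singular value 29/4, smallest 3625/13168
κ = σ_max/σ_min = (29/4)/(3625/13168) = 26.3360
κ_2(A)·‖δb‖/‖b‖ = 0.0905
solve Ax = b  →  x = [-3.1940 1.7791]
‖b‖₂ = 3.1623 and ‖x‖₂ = 3.6560
δb = ε·‖b‖·d = [-0.0042 0.0100]; solving A·Δx = δb gives ‖Δx‖ = 0.0395
dividing the unrounded norms, ‖Δx‖/‖x‖ = 0.0108
so the bound overstates the realised error by a factor of ≈ 8.3820 (computed from the unrounded values)


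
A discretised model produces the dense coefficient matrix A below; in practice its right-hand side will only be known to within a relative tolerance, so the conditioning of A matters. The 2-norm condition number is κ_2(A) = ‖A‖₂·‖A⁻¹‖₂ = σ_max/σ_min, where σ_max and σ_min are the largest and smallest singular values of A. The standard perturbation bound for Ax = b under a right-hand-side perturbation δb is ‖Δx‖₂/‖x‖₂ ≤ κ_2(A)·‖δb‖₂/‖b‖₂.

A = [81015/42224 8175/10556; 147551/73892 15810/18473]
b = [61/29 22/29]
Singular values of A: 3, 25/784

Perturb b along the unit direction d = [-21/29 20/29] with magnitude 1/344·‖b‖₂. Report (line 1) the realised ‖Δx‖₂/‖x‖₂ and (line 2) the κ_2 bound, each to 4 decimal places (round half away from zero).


0.0065
0.2735

from the listed singular values, σ₁ = 3, σ_n = 25/784
condition number: 3 ÷ (25/784) = 94.0800
bound on ‖Δx‖/‖x‖: κ·ε = 94.0800·1/344 = 0.2735
solve Ax = b  →  x = [12.6769 -28.6913]
‖b‖₂ = 2.2361 and ‖x‖₂ = 31.3671
δb = ε·‖b‖·d = [-0.0047 0.0045]; solving A·Δx = δb gives ‖Δx‖ = 0.2038
relative error = 0.0065
so the bound overstates the realised error by a factor of ≈ 42.0834 (computed from the unrounded values)


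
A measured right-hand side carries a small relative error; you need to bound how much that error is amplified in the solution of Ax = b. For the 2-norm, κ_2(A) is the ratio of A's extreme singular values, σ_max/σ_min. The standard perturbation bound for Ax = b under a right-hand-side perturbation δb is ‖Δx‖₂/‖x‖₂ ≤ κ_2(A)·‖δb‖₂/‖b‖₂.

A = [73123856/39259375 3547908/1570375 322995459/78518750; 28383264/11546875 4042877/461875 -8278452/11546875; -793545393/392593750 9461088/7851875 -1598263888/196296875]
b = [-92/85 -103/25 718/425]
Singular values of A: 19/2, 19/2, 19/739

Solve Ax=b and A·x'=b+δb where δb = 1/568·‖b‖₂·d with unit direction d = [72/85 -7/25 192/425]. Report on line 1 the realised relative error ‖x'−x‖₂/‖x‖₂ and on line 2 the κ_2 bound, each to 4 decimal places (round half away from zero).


largest singular value 19/2, smallest 19/739
κ = σ_max/σ_min = (19/2)/(19/739) = 369.5000
κ_2(A)·‖δb‖/‖b‖ = 0.6505
solve Ax = b  →  x = [-36.0175 10.4863 10.2858]
‖b‖ = 4.5826, ‖x‖ = 38.8976
with δb = [0.0068 -0.0023 0.0036], A·Δx = δb → ‖Δx‖ = 0.3138
dividing the unrounded norms, ‖Δx‖/‖x‖ = 0.0081
so the bound overstates the realised error by a factor of ≈ 80.6374 (computed from the unrounded values)

0.0081
0.6505


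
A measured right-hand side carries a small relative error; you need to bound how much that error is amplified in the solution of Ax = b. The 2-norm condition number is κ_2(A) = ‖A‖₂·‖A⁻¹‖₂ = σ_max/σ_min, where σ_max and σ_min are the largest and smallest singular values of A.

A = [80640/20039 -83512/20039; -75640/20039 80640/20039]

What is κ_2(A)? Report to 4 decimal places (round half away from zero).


138.2000

AᵀA = [421524800/13846949 -442552320/13846949; -442552320/13846949 464726336/13846949]; tr = 30560384/477481, det = 102400/477481
eigenvalues of AᵀA: λ = (tr ± √(tr²−4·det))/2 = 64, 1600/477481
κ_2(A) = √(λ_max/λ_min) = √(64 / (1600/477481)) = 138.2000


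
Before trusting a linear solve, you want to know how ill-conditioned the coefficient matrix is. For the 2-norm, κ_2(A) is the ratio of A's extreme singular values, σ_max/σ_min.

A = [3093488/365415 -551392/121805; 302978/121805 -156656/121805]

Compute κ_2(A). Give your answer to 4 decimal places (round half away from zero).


268.6875

M = AᵀA = [415833160900/5341124889 -73924580000/1780374963; -73924580000/1780374963 13142969600/593458321]. tr(M)=1848165700/18481401, det(M)=2560000/18481401
λ_max, λ_min = (1848165700/18481401 ± √3415527205110250000/341562182922801)/2 = 100, 25600/18481401
σ_max=√100=10, σ_min=√(25600/18481401)=(160/4299) → κ = 268.6875


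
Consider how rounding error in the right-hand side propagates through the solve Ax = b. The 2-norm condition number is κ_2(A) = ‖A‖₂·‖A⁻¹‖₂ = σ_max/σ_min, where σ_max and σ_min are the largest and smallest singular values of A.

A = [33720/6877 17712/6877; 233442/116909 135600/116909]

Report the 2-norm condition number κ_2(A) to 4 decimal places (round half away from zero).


M = AᵀA = [2266859556/80874049 1208636640/80874049; 1208636640/80874049 645272064/80874049]. tr(M)=10076580/279841, det(M)=82944/279841
solving λ² − 10076580/279841·λ + 82944/279841 = 0 gives λ = 36, 2304/279841
so κ_2 = √(36 / (2304/279841)) = 66.1250

66.1250


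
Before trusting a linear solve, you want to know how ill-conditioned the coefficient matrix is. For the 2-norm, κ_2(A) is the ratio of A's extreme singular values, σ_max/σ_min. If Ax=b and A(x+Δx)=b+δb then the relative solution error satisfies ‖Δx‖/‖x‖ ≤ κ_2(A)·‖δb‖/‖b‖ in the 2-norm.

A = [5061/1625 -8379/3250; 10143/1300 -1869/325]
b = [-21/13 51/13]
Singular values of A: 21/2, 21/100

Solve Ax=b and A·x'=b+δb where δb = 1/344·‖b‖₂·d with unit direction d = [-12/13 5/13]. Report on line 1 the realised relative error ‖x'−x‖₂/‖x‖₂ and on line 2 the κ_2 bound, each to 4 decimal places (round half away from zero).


0.0041
0.1453

largest singular value 21/2, smallest 21/100
κ = σ_max/σ_min = (21/2)/(21/100) = 50.0000
bound on ‖Δx‖/‖x‖: κ·ε = 50.0000·1/344 = 0.1453
solve Ax = b  →  x = [8.8000 11.2571]
‖b‖₂ = 4.2426 and ‖x‖₂ = 14.2886
Δx = A⁻¹·δb where δb = 1/344·4.2426·d; ‖Δx‖ = 0.0587
realised ‖Δx‖/‖x‖ = 0.0041
realised/bound (from unrounded values) ≈ 0.0283


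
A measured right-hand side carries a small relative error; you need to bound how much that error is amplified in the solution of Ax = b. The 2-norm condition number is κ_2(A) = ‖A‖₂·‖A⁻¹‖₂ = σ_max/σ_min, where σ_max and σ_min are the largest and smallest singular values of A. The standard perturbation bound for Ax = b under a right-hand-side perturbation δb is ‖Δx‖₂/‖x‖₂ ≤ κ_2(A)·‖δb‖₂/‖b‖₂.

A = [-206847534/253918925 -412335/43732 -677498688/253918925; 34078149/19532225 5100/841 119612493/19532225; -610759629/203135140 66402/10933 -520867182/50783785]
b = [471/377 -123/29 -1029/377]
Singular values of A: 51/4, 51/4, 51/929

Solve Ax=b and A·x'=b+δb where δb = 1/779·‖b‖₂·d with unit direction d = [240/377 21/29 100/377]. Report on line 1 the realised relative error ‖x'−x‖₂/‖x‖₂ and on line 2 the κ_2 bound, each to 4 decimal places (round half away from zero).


0.0022
0.2981

σ_max = 51/4, σ_min = 51/929
κ_2(A) = (51/4) / (51/929) = 232.2500
κ_2(A)·‖δb‖/‖b‖ = 0.2981
solve Ax = b  →  x = [52.4589 -0.3327 -15.3090]
2-norm of b is 5.1962; of x, 54.6481
δb = ε·‖b‖·d = [0.0042 0.0048 0.0018]; solving A·Δx = δb gives ‖Δx‖ = 0.1215
dividing the unrounded norms, ‖Δx‖/‖x‖ = 0.0022
so the bound overstates the realised error by a factor of ≈ 134.0921 (computed from the unrounded values)


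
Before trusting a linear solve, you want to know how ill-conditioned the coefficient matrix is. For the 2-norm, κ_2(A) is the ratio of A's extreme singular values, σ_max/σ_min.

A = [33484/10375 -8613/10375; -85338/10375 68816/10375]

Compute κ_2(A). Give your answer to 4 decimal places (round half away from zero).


form AᵀA = [13446004/172225 -9857628/172225; -9857628/172225 7695721/172225] with trace 845669/6889 and determinant 1464100/6889
char-poly roots: 121 and 12100/6889
κ_2(A) = √(λ_max/λ_min) = √(121 / (12100/6889)) = 8.3000

8.3000


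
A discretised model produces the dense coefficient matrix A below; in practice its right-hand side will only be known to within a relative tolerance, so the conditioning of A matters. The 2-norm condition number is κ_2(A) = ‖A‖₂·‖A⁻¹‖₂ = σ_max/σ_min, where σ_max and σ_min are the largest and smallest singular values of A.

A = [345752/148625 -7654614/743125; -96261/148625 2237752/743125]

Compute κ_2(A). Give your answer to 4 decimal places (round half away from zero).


362.5000

M = AᵀA = [206097001/35343025 -4579210152/176715125; -4579210152/176715125 101761039204/883575625]. tr(M)=63601109/525625, det(M)=58564/525625
char-poly roots: 121 and 484/525625
κ = σ_max/σ_min = 11/(22/725) = 362.5000


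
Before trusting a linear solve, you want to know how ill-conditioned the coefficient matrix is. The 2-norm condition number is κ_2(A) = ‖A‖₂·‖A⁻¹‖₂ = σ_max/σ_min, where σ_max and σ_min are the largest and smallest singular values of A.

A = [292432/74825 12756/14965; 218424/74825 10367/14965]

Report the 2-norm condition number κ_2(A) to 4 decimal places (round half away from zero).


form AᵀA = [5329020736/223951225 239786568/44790245; 239786568/44790245 10807609/8958049] with trace 3330881/133225 and determinant 256/5329
char-poly roots: 25 and 256/133225
so κ_2 = √(25 / (256/133225)) = 114.0625

114.0625


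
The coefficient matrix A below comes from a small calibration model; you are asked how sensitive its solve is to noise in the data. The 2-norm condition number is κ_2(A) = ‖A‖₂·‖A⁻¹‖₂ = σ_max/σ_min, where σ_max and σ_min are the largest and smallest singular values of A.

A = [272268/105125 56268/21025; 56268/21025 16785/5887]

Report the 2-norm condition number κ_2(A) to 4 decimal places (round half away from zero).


M = AᵀA = [182261664/13140625 267891948/18396875; 267891948/18396875 393844761/25755625]. tr(M)=22326921/765625, det(M)=944784/19140625
λ_max, λ_min = (22326921/765625 ± √498375665300241/586181640625)/2 = 729/25, 1296/765625
σ_max=√(729/25)=(27/5), σ_min=√(1296/765625)=(36/875) → κ = 131.2500

131.2500


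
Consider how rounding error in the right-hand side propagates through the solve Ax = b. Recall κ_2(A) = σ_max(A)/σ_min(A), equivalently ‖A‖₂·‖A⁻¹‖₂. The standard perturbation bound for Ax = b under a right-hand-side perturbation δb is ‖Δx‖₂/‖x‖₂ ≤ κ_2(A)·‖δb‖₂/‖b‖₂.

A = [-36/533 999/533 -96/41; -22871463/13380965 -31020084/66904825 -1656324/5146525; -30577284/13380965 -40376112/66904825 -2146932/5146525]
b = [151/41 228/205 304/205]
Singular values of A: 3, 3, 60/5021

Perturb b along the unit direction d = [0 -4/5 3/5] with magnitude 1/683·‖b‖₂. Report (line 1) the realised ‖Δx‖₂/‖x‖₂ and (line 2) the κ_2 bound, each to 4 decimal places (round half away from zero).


0.3676
0.3676

largest singular value 3, smallest 60/5021
κ = σ_max/σ_min = 3/(60/5021) = 251.0500
worst-case relative error ≤ 251.0500 × 1/683 = 0.3676
solve Ax = b  →  x = [-0.6154 0.6103 -1.0667]
‖b‖ = 4.1231, ‖x‖ = 1.3744
re-solving with b+δb shifts x by Δx of norm 0.5052
realised ‖Δx‖/‖x‖ = 0.3676
so the bound is sharp here: realised error equals the bound


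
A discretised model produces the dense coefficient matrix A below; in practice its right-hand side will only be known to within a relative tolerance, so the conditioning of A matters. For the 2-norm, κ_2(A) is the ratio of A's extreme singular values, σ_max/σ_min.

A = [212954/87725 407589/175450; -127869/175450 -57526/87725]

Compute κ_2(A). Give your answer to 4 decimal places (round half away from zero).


121.0000

AᵀA = [316396969/49252324 75322800/12313081; 75322800/12313081 286985209/49252324]; tr = 358729/29282, det = 2401/234256
λ_max, λ_min = (358729/29282 ± √32162835600/214358881)/2 = 49/4, 49/58564
κ = σ_max/σ_min = (7/2)/(7/242) = 121.0000


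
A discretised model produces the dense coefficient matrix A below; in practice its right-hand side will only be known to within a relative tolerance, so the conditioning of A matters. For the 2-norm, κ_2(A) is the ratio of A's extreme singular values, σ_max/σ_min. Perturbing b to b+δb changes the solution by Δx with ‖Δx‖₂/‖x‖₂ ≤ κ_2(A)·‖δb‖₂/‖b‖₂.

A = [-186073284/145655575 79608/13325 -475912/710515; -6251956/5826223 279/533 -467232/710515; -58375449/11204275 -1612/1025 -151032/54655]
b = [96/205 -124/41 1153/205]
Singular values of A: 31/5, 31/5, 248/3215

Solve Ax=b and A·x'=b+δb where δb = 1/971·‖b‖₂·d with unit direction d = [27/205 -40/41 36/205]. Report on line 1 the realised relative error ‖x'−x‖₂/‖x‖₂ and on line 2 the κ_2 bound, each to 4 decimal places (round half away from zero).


0.0016
0.0828

largest singular value 31/5, smallest 248/3215
condition number: (31/5) ÷ (248/3215) = 80.3750
bound on ‖Δx‖/‖x‖: κ·ε = 80.3750·1/971 = 0.0828
solve Ax = b  →  x = [-25.0920 -0.1985 45.3864]
‖b‖ = 6.4031, ‖x‖ = 51.8611
re-solving with b+δb shifts x by Δx of norm 0.0855
dividing the unrounded norms, ‖Δx‖/‖x‖ = 0.0016
realised/bound (from unrounded values) ≈ 0.0199


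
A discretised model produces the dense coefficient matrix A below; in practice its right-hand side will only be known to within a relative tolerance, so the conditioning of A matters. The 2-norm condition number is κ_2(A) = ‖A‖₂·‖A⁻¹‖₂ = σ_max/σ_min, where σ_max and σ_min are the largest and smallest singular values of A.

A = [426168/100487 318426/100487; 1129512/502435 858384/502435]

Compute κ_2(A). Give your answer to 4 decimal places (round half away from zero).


295.5500

M = AᵀA = [20125524096/873498025 15093873072/873498025; 15093873072/873498025 11320764804/873498025]. tr(M)=1257851556/34939921, det(M)=518400/34939921
solving λ² − 1257851556/34939921·λ + 518400/34939921 = 0 gives λ = 36, 14400/34939921
σ_max=√36=6, σ_min=√(14400/34939921)=(120/5911) → κ = 295.5500


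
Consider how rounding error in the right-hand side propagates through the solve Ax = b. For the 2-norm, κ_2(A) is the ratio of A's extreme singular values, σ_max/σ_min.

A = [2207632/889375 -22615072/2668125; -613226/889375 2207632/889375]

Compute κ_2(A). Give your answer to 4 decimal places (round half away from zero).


M = AᵀA = [41997481396/6327903125 -431896709216/18983709375; -431896709216/18983709375 4442433863936/56951128125]. tr(M)=38563289572/455609025, det(M)=1146228736/11390225625
char-poly roots: 2116/25 and 541696/455609025
so κ_2 = √((2116/25) / (541696/455609025)) = 266.8125

266.8125
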